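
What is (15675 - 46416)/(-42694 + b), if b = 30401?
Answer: 30741/12293 ≈ 2.5007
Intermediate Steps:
(15675 - 46416)/(-42694 + b) = (15675 - 46416)/(-42694 + 30401) = -30741/(-12293) = -30741*(-1/12293) = 30741/12293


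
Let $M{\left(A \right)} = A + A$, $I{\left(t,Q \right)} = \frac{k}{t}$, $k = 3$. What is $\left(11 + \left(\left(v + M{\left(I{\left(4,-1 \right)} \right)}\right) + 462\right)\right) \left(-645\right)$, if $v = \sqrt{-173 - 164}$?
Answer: $- \frac{612105}{2} - 645 i \sqrt{337} \approx -3.0605 \cdot 10^{5} - 11841.0 i$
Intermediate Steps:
$I{\left(t,Q \right)} = \frac{3}{t}$
$M{\left(A \right)} = 2 A$
$v = i \sqrt{337}$ ($v = \sqrt{-337} = i \sqrt{337} \approx 18.358 i$)
$\left(11 + \left(\left(v + M{\left(I{\left(4,-1 \right)} \right)}\right) + 462\right)\right) \left(-645\right) = \left(11 + \left(\left(i \sqrt{337} + 2 \cdot \frac{3}{4}\right) + 462\right)\right) \left(-645\right) = \left(11 + \left(\left(i \sqrt{337} + \frac{3}{2}\right) + 462\right)\right) \left(-645\right) = \left(11 + \left(\left(\frac{3}{2} + i \sqrt{337}\right) + 462\right)\right) \left(-645\right) = \left(11 + \left(\frac{927}{2} + i \sqrt{337}\right)\right) \left(-645\right) = \left(\frac{949}{2} + i \sqrt{337}\right) \left(-645\right) = - \frac{612105}{2} - 645 i \sqrt{337}$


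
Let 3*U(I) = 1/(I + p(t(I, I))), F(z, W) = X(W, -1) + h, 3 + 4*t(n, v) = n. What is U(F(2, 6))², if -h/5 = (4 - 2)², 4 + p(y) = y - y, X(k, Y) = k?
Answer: 1/2916 ≈ 0.00034294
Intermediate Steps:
t(n, v) = -¾ + n/4
p(y) = -4 (p(y) = -4 + (y - y) = -4 + 0 = -4)
h = -20 (h = -5*(4 - 2)² = -5*2² = -5*4 = -20)
F(z, W) = -20 + W (F(z, W) = W - 20 = -20 + W)
U(I) = 1/(3*(-4 + I)) (U(I) = 1/(3*(I - 4)) = 1/(3*(-4 + I)))
U(F(2, 6))² = (1/(3*(-4 + (-20 + 6))))² = (1/(3*(-4 - 14)))² = ((⅓)/(-18))² = ((⅓)*(-1/18))² = (-1/54)² = 1/2916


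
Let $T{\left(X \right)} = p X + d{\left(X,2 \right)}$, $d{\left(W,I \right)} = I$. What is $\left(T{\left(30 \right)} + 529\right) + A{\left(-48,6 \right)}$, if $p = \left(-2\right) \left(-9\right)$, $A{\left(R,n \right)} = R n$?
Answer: $783$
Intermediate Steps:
$p = 18$
$T{\left(X \right)} = 2 + 18 X$ ($T{\left(X \right)} = 18 X + 2 = 2 + 18 X$)
$\left(T{\left(30 \right)} + 529\right) + A{\left(-48,6 \right)} = \left(\left(2 + 18 \cdot 30\right) + 529\right) - 288 = \left(\left(2 + 540\right) + 529\right) - 288 = \left(542 + 529\right) - 288 = 1071 - 288 = 783$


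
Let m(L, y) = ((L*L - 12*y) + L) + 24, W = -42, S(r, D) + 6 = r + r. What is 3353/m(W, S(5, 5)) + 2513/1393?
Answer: 1276829/337902 ≈ 3.7787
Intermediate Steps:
S(r, D) = -6 + 2*r (S(r, D) = -6 + (r + r) = -6 + 2*r)
m(L, y) = 24 + L + L**2 - 12*y (m(L, y) = ((L**2 - 12*y) + L) + 24 = (L + L**2 - 12*y) + 24 = 24 + L + L**2 - 12*y)
3353/m(W, S(5, 5)) + 2513/1393 = 3353/(24 - 42 + (-42)**2 - 12*(-6 + 2*5)) + 2513/1393 = 3353/(24 - 42 + 1764 - 12*(-6 + 10)) + 2513*(1/1393) = 3353/(24 - 42 + 1764 - 12*4) + 359/199 = 3353/(24 - 42 + 1764 - 48) + 359/199 = 3353/1698 + 359/199 = 1276829/337902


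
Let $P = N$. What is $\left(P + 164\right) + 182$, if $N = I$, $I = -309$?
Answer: $37$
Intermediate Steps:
$N = -309$
$P = -309$
$\left(P + 164\right) + 182 = \left(-309 + 164\right) + 182 = -145 + 182 = 37$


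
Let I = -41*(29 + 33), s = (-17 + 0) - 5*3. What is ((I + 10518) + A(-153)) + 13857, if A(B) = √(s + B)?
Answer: 21833 + I*√185 ≈ 21833.0 + 13.601*I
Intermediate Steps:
s = -32 (s = -17 - 15 = -32)
A(B) = √(-32 + B)
I = -2542 (I = -41*62 = -2542)
((I + 10518) + A(-153)) + 13857 = ((-2542 + 10518) + √(-32 - 153)) + 13857 = (7976 + √(-185)) + 13857 = (7976 + I*√185) + 13857 = 21833 + I*√185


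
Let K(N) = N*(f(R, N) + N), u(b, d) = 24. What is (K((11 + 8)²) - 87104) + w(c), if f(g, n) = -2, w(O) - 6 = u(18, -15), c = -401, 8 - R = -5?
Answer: 42525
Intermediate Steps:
R = 13 (R = 8 - 1*(-5) = 8 + 5 = 13)
w(O) = 30 (w(O) = 6 + 24 = 30)
K(N) = N*(-2 + N)
(K((11 + 8)²) - 87104) + w(c) = ((11 + 8)²*(-2 + (11 + 8)²) - 87104) + 30 = (19²*(-2 + 19²) - 87104) + 30 = (361*(-2 + 361) - 87104) + 30 = (361*359 - 87104) + 30 = (129599 - 87104) + 30 = 42495 + 30 = 42525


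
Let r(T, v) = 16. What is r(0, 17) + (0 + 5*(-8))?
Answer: -24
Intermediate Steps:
r(0, 17) + (0 + 5*(-8)) = 16 + (0 + 5*(-8)) = 16 + (0 - 40) = 16 - 40 = -24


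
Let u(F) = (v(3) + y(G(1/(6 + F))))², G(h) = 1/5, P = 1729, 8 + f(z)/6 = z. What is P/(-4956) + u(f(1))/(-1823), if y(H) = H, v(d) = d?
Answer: -11438273/32267100 ≈ -0.35449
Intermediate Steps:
f(z) = -48 + 6*z
G(h) = ⅕
u(F) = 256/25 (u(F) = (3 + ⅕)² = (16/5)² = 256/25)
P/(-4956) + u(f(1))/(-1823) = 1729/(-4956) + (256/25)/(-1823) = 1729*(-1/4956) + (256/25)*(-1/1823) = -247/708 - 256/45575 = -11438273/32267100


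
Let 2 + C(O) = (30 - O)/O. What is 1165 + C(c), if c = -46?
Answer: 26711/23 ≈ 1161.3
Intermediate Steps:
C(O) = -2 + (30 - O)/O
1165 + C(c) = 1165 + (-3 + 30/(-46)) = 1165 + (-3 + 30*(-1/46)) = 1165 + (-3 - 15/23) = 1165 - 84/23 = 26711/23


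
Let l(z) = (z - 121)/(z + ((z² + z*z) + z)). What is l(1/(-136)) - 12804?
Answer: -609464/135 ≈ -4514.5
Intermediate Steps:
l(z) = (-121 + z)/(2*z + 2*z²) (l(z) = (-121 + z)/(z + ((z² + z²) + z)) = (-121 + z)/(z + (2*z² + z)) = (-121 + z)/(z + (z + 2*z²)) = (-121 + z)/(2*z + 2*z²))
l(1/(-136)) - 12804 = (-121 + 1/(-136))/(2*(1/(-136))*(1 + 1/(-136))) - 12804 = (-121 - 1/136)/(2*(-1/136)*(1 - 1/136)) - 12804 = (½)*(-136)*(-16457/136)/(135/136) - 12804 = (½)*(-136)*(136/135)*(-16457/136) - 12804 = 1119076/135 - 12804 = -609464/135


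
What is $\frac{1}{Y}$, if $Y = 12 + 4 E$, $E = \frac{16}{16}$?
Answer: $\frac{1}{16} \approx 0.0625$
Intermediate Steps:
$E = 1$ ($E = 16 \cdot \frac{1}{16} = 1$)
$Y = 16$ ($Y = 12 + 4 \cdot 1 = 12 + 4 = 16$)
$\frac{1}{Y} = \frac{1}{16}$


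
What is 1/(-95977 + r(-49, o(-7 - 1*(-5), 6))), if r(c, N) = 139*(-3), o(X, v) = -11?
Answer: -1/96394 ≈ -1.0374e-5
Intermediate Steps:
r(c, N) = -417
1/(-95977 + r(-49, o(-7 - 1*(-5), 6))) = 1/(-95977 - 417) = 1/(-96394) = -1/96394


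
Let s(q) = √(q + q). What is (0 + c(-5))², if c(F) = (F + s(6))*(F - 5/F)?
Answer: 592 - 320*√3 ≈ 37.744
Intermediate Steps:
s(q) = √2*√q (s(q) = √(2*q) = √2*√q)
c(F) = (F - 5/F)*(F + 2*√3) (c(F) = (F + √2*√6)*(F - 5/F) = (F + 2*√3)*(F - 5/F) = (F - 5/F)*(F + 2*√3))
(0 + c(-5))² = (0 + (-5 + (-5)² - 10*√3/(-5) + 2*(-5)*√3))² = (0 + (-5 + 25 - 10*√3*(-⅕) - 10*√3))² = (0 + (-5 + 25 + 2*√3 - 10*√3))² = (0 + (20 - 8*√3))² = (20 - 8*√3)²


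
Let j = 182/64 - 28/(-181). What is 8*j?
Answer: 17367/724 ≈ 23.988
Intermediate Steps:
j = 17367/5792 (j = 182*(1/64) - 28*(-1/181) = 91/32 + 28/181 = 17367/5792 ≈ 2.9984)
8*j = 8*(17367/5792) = 17367/724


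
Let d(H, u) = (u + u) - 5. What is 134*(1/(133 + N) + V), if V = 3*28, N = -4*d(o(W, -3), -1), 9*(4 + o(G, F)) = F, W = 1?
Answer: 1812350/161 ≈ 11257.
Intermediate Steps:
o(G, F) = -4 + F/9
d(H, u) = -5 + 2*u (d(H, u) = 2*u - 5 = -5 + 2*u)
N = 28 (N = -4*(-5 + 2*(-1)) = -4*(-5 - 2) = -4*(-7) = 28)
V = 84
134*(1/(133 + N) + V) = 134*(1/(133 + 28) + 84) = 134*(1/161 + 84) = 134*(13525/161) = 1812350/161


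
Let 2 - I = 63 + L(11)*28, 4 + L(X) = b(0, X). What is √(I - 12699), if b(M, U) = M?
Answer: 2*I*√3162 ≈ 112.46*I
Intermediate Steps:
L(X) = -4 (L(X) = -4 + 0 = -4)
I = 51 (I = 2 - (63 - 4*28) = 2 - (63 - 112) = 2 - 1*(-49) = 2 + 49 = 51)
√(I - 12699) = √(51 - 12699) = √(-12648) = 2*I*√3162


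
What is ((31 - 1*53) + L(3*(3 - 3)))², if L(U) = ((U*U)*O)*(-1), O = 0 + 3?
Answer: 484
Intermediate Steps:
O = 3
L(U) = -3*U² (L(U) = ((U*U)*3)*(-1) = (U²*3)*(-1) = (3*U²)*(-1) = -3*U²)
((31 - 1*53) + L(3*(3 - 3)))² = ((31 - 1*53) - 3*9*(3 - 3)²)² = ((31 - 53) - 3*(3*0)²)² = (-22 - 3*0²)² = (-22 - 3*0)² = (-22 + 0)² = (-22)² = 484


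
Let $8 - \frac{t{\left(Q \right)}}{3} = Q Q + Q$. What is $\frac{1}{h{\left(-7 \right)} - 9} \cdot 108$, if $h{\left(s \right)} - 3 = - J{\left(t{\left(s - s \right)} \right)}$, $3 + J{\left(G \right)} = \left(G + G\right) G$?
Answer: $- \frac{36}{385} \approx -0.093506$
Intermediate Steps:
$t{\left(Q \right)} = 24 - 3 Q - 3 Q^{2}$ ($t{\left(Q \right)} = 24 - 3 \left(Q Q + Q\right) = 24 - 3 \left(Q^{2} + Q\right) = 24 - 3 \left(Q + Q^{2}\right) = 24 - \left(3 Q + 3 Q^{2}\right) = 24 - 3 Q - 3 Q^{2}$)
$J{\left(G \right)} = -3 + 2 G^{2}$ ($J{\left(G \right)} = -3 + \left(G + G\right) G = -3 + 2 G G = -3 + 2 G^{2}$)
$h{\left(s \right)} = -1146$ ($h{\left(s \right)} = 3 - \left(-3 + 2 \left(24 - 3 \left(s - s\right) - 3 \left(s - s\right)^{2}\right)^{2}\right) = 3 - \left(-3 + 2 \left(24 - 0 - 3 \cdot 0^{2}\right)^{2}\right) = 3 - \left(-3 + 2 \left(24 + 0 - 0\right)^{2}\right) = 3 - \left(-3 + 2 \left(24 + 0 + 0\right)^{2}\right) = 3 - \left(-3 + 2 \cdot 24^{2}\right) = 3 - \left(-3 + 2 \cdot 576\right) = 3 - \left(-3 + 1152\right) = 3 - 1149 = -1146$)
$\frac{1}{h{\left(-7 \right)} - 9} \cdot 108 = \frac{1}{-1146 - 9} \cdot 108 = \frac{1}{-1155} \cdot 108 = \left(- \frac{1}{1155}\right) 108 = - \frac{36}{385}$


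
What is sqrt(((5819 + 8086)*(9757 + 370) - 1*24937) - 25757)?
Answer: sqrt(140765241) ≈ 11864.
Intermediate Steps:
sqrt(((5819 + 8086)*(9757 + 370) - 1*24937) - 25757) = sqrt((13905*10127 - 24937) - 25757) = sqrt((140815935 - 24937) - 25757) = sqrt(140790998 - 25757) = sqrt(140765241)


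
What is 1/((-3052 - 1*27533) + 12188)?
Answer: -1/18397 ≈ -5.4357e-5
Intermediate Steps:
1/((-3052 - 1*27533) + 12188) = 1/((-3052 - 27533) + 12188) = 1/(-30585 + 12188) = 1/(-18397) = -1/18397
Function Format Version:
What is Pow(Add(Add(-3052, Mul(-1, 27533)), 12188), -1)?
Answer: Rational(-1, 18397) ≈ -5.4357e-5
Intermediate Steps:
Pow(Add(Add(-3052, Mul(-1, 27533)), 12188), -1) = Pow(Add(Add(-3052, -27533), 12188), -1) = Pow(Add(-30585, 12188), -1) = Pow(-18397, -1) = Rational(-1, 18397)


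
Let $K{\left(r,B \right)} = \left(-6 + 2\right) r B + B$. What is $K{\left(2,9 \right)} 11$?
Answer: $-693$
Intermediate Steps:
$K{\left(r,B \right)} = B - 4 B r$ ($K{\left(r,B \right)} = - 4 r B + B = - 4 B r + B = B - 4 B r$)
$K{\left(2,9 \right)} 11 = 9 \left(1 - 8\right) 11 = 9 \left(-7\right) 11 = \left(-63\right) 11 = -693$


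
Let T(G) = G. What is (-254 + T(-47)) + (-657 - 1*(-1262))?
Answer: 304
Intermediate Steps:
(-254 + T(-47)) + (-657 - 1*(-1262)) = (-254 - 47) + (-657 - 1*(-1262)) = -301 + (-657 + 1262) = -301 + 605 = 304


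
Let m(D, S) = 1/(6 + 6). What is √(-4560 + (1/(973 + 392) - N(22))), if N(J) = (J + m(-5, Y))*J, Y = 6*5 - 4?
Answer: I*√37606085790/2730 ≈ 71.034*I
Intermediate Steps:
Y = 26 (Y = 30 - 4 = 26)
m(D, S) = 1/12
N(J) = J*(1/12 + J) (N(J) = (J + 1/12)*J = (1/12 + J)*J = J*(1/12 + J))
√(-4560 + (1/(973 + 392) - N(22))) = √(-4560 + (1/(973 + 392) - 22*(1/12 + 22))) = √(-4560 + (1/1365 - 22*265/12)) = √(-4560 + (1/1365 - 1*2915/6)) = √(-4560 + (1/1365 - 2915/6)) = √(-4560 - 1326323/2730) = √(-13775123/2730) = I*√37606085790/2730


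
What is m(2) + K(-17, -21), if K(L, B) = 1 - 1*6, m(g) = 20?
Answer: 15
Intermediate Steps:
K(L, B) = -5 (K(L, B) = 1 - 6 = -5)
m(2) + K(-17, -21) = 20 - 5 = 15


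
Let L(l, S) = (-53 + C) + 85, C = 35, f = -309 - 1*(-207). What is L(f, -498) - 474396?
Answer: -474329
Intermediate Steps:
f = -102 (f = -309 + 207 = -102)
L(l, S) = 67 (L(l, S) = (-53 + 35) + 85 = -18 + 85 = 67)
L(f, -498) - 474396 = 67 - 474396 = -474329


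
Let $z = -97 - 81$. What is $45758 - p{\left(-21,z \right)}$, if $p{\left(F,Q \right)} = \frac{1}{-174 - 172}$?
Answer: $\frac{15832269}{346} \approx 45758.0$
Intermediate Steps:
$z = -178$
$p{\left(F,Q \right)} = - \frac{1}{346}$ ($p{\left(F,Q \right)} = \frac{1}{-346} = - \frac{1}{346}$)
$45758 - p{\left(-21,z \right)} = 45758 - - \frac{1}{346} = 45758 + \frac{1}{346} = \frac{15832269}{346}$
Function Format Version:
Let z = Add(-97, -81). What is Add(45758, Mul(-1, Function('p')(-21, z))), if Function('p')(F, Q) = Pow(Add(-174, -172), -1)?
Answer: Rational(15832269, 346) ≈ 45758.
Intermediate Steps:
z = -178
Function('p')(F, Q) = Rational(-1, 346) (Function('p')(F, Q) = Pow(-346, -1) = Rational(-1, 346))
Add(45758, Mul(-1, Function('p')(-21, z))) = Add(45758, Mul(-1, Rational(-1, 346))) = Add(45758, Rational(1, 346)) = Rational(15832269, 346)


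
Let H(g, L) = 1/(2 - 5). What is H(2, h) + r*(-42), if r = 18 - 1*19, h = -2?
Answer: 125/3 ≈ 41.667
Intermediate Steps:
r = -1 (r = 18 - 19 = -1)
H(g, L) = -⅓ (H(g, L) = 1/(-3) = -⅓)
H(2, h) + r*(-42) = -⅓ - 1*(-42) = -⅓ + 42 = 125/3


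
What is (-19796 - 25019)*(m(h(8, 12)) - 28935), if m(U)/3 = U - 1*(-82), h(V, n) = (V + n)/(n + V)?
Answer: 1285563090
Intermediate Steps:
h(V, n) = 1 (h(V, n) = (V + n)/(V + n) = 1)
m(U) = 246 + 3*U (m(U) = 3*(U - 1*(-82)) = 3*(U + 82) = 3*(82 + U) = 246 + 3*U)
(-19796 - 25019)*(m(h(8, 12)) - 28935) = (-19796 - 25019)*((246 + 3*1) - 28935) = -44815*((246 + 3) - 28935) = -44815*(249 - 28935) = -44815*(-28686) = 1285563090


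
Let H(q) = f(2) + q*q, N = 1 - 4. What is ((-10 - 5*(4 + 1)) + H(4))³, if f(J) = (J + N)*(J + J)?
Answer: -12167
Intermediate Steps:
N = -3
f(J) = 2*J*(-3 + J) (f(J) = (J - 3)*(J + J) = (-3 + J)*(2*J) = 2*J*(-3 + J))
H(q) = -4 + q² (H(q) = 2*2*(-3 + 2) + q*q = 2*2*(-1) + q² = -4 + q²)
((-10 - 5*(4 + 1)) + H(4))³ = ((-10 - 5*(4 + 1)) + (-4 + 4²))³ = ((-10 - 5*5) + (-4 + 16))³ = ((-10 - 25) + 12)³ = (-35 + 12)³ = (-23)³ = -12167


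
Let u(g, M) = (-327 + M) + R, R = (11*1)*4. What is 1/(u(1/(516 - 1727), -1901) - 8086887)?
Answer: -1/8089071 ≈ -1.2362e-7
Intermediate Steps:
R = 44 (R = 11*4 = 44)
u(g, M) = -283 + M (u(g, M) = (-327 + M) + 44 = -283 + M)
1/(u(1/(516 - 1727), -1901) - 8086887) = 1/((-283 - 1901) - 8086887) = 1/(-2184 - 8086887) = 1/(-8089071) = -1/8089071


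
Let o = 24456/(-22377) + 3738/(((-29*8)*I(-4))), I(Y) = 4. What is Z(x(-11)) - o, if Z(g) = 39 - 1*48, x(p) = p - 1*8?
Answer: -13425385/3460976 ≈ -3.8791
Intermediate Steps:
x(p) = -8 + p (x(p) = p - 8 = -8 + p)
Z(g) = -9 (Z(g) = 39 - 48 = -9)
o = -17723399/3460976 (o = 24456/(-22377) + 3738/((-29*8*4)) = 24456*(-1/22377) + 3738/((-232*4)) = -8152/7459 + 3738/(-928) = -8152/7459 + 3738*(-1/928) = -8152/7459 - 1869/464 = -17723399/3460976 ≈ -5.1209)
Z(x(-11)) - o = -9 - 1*(-17723399/3460976) = -9 + 17723399/3460976 = -13425385/3460976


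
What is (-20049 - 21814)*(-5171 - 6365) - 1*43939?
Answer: 482887629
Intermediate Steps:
(-20049 - 21814)*(-5171 - 6365) - 1*43939 = -41863*(-11536) - 43939 = 482931568 - 43939 = 482887629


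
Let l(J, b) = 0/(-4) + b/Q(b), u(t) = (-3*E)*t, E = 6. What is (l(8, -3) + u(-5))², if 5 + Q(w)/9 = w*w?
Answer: 1164241/144 ≈ 8085.0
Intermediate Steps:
Q(w) = -45 + 9*w² (Q(w) = -45 + 9*(w*w) = -45 + 9*w²)
u(t) = -18*t (u(t) = (-3*6)*t = -18*t)
l(J, b) = b/(-45 + 9*b²) (l(J, b) = 0/(-4) + b/(-45 + 9*b²) = 0*(-¼) + b/(-45 + 9*b²) = 0 + b/(-45 + 9*b²) = b/(-45 + 9*b²))
(l(8, -3) + u(-5))² = ((⅑)*(-3)/(-5 + (-3)²) - 18*(-5))² = ((⅑)*(-3)/(-5 + 9) + 90)² = ((⅑)*(-3)/4 + 90)² = ((⅑)*(-3)*(¼) + 90)² = (-1/12 + 90)² = (1079/12)² = 1164241/144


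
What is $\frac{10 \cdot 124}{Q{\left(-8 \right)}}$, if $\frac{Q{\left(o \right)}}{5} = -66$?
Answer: $- \frac{124}{33} \approx -3.7576$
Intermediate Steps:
$Q{\left(o \right)} = -330$ ($Q{\left(o \right)} = 5 \left(-66\right) = -330$)
$\frac{10 \cdot 124}{Q{\left(-8 \right)}} = \frac{10 \cdot 124}{-330} = 1240 \left(- \frac{1}{330}\right) = - \frac{124}{33}$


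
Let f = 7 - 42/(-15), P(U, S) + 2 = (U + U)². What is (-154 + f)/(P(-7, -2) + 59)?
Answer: -721/1265 ≈ -0.56996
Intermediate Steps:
P(U, S) = -2 + 4*U² (P(U, S) = -2 + (U + U)² = -2 + (2*U)² = -2 + 4*U²)
f = 49/5 (f = 7 - 42*(-1/15) = 7 + 14/5 = 49/5 ≈ 9.8000)
(-154 + f)/(P(-7, -2) + 59) = (-154 + 49/5)/((-2 + 4*(-7)²) + 59) = -721/5/((-2 + 4*49) + 59) = -721/5/((-2 + 196) + 59) = -721/5/(194 + 59) = -721/5/253 = (1/253)*(-721/5) = -721/1265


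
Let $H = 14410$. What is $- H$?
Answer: $-14410$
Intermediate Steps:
$- H = \left(-1\right) 14410 = -14410$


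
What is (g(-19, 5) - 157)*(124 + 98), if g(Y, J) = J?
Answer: -33744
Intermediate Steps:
(g(-19, 5) - 157)*(124 + 98) = (5 - 157)*(124 + 98) = -152*222 = -33744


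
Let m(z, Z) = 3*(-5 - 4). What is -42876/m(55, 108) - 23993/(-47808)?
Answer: 75943097/47808 ≈ 1588.5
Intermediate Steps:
m(z, Z) = -27 (m(z, Z) = 3*(-9) = -27)
-42876/m(55, 108) - 23993/(-47808) = -42876/(-27) - 23993/(-47808) = -42876*(-1/27) - 23993*(-1/47808) = 1588 + 23993/47808 = 75943097/47808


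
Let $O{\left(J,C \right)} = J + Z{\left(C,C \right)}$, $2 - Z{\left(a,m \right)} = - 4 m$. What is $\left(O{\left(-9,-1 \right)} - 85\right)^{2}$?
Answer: $9216$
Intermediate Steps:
$Z{\left(a,m \right)} = 2 + 4 m$ ($Z{\left(a,m \right)} = 2 - - 4 m = 2 + 4 m$)
$O{\left(J,C \right)} = 2 + J + 4 C$ ($O{\left(J,C \right)} = J + \left(2 + 4 C\right) = 2 + J + 4 C$)
$\left(O{\left(-9,-1 \right)} - 85\right)^{2} = \left(\left(2 - 9 + 4 \left(-1\right)\right) - 85\right)^{2} = \left(\left(2 - 9 - 4\right) - 85\right)^{2} = \left(-11 - 85\right)^{2} = \left(-96\right)^{2} = 9216$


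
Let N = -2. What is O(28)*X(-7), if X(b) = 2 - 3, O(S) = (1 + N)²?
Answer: -1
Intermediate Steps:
O(S) = 1 (O(S) = (1 - 2)² = (-1)² = 1)
X(b) = -1
O(28)*X(-7) = 1*(-1) = -1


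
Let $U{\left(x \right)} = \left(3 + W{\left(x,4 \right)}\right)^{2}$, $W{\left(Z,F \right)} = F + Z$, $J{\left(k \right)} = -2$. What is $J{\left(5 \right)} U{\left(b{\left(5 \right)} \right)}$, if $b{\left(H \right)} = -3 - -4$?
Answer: $-128$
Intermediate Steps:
$b{\left(H \right)} = 1$ ($b{\left(H \right)} = -3 + 4 = 1$)
$U{\left(x \right)} = \left(7 + x\right)^{2}$ ($U{\left(x \right)} = \left(3 + \left(4 + x\right)\right)^{2} = \left(7 + x\right)^{2}$)
$J{\left(5 \right)} U{\left(b{\left(5 \right)} \right)} = - 2 \left(7 + 1\right)^{2} = - 2 \cdot 8^{2} = \left(-2\right) 64 = -128$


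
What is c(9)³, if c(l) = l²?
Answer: 531441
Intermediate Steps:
c(9)³ = (9²)³ = 81³ = 531441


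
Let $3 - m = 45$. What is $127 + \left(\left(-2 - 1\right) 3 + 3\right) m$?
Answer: $379$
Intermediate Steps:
$m = -42$ ($m = 3 - 45 = -42$)
$127 + \left(\left(-2 - 1\right) 3 + 3\right) m = 127 + \left(\left(-2 - 1\right) 3 + 3\right) \left(-42\right) = 127 + \left(\left(-3\right) 3 + 3\right) \left(-42\right) = 127 + \left(-9 + 3\right) \left(-42\right) = 127 - -252 = 127 + 252 = 379$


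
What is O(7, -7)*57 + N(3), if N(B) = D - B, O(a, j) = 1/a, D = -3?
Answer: 15/7 ≈ 2.1429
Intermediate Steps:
N(B) = -3 - B
O(7, -7)*57 + N(3) = 57/7 + (-3 - 1*3) = (1/7)*57 + (-3 - 3) = 57/7 - 6 = 15/7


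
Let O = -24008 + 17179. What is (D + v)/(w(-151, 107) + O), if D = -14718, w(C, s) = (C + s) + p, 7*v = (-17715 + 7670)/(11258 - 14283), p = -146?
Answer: 8904103/4246495 ≈ 2.0968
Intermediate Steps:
O = -6829
v = 287/605 (v = ((-17715 + 7670)/(11258 - 14283))/7 = (-10045/(-3025))/7 = (-10045*(-1/3025))/7 = (⅐)*(2009/605) = 287/605 ≈ 0.47438)
w(C, s) = -146 + C + s (w(C, s) = (C + s) - 146 = -146 + C + s)
(D + v)/(w(-151, 107) + O) = (-14718 + 287/605)/((-146 - 151 + 107) - 6829) = -8904103/(605*(-190 - 6829)) = -8904103/605/(-7019) = -8904103/605*(-1/7019) = 8904103/4246495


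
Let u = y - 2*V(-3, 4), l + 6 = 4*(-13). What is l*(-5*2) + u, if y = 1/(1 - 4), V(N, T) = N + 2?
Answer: 1745/3 ≈ 581.67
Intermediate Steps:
V(N, T) = 2 + N
l = -58 (l = -6 + 4*(-13) = -6 - 52 = -58)
y = -⅓ (y = 1/(-3) = -⅓ ≈ -0.33333)
u = 5/3 (u = -⅓ - 2*(2 - 3) = -⅓ - 2*(-1) = -⅓ + 2 = 5/3 ≈ 1.6667)
l*(-5*2) + u = -(-290)*2 + 5/3 = -58*(-10) + 5/3 = 580 + 5/3 = 1745/3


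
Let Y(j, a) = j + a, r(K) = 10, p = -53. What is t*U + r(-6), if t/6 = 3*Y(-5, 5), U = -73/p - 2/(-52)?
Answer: 10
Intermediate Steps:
Y(j, a) = a + j
U = 1951/1378 (U = -73/(-53) - 2/(-52) = -73*(-1/53) - 2*(-1/52) = 73/53 + 1/26 = 1951/1378 ≈ 1.4158)
t = 0 (t = 6*(3*(5 - 5)) = 6*(3*0) = 6*0 = 0)
t*U + r(-6) = 0*(1951/1378) + 10 = 0 + 10 = 10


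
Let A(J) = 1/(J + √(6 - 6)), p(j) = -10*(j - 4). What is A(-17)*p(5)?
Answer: 10/17 ≈ 0.58823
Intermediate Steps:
p(j) = 40 - 10*j (p(j) = -10*(-4 + j) = 40 - 10*j)
A(J) = 1/J (A(J) = 1/(J + √0) = 1/(J + 0) = 1/J)
A(-17)*p(5) = (40 - 10*5)/(-17) = -(40 - 50)/17 = -1/17*(-10) = 10/17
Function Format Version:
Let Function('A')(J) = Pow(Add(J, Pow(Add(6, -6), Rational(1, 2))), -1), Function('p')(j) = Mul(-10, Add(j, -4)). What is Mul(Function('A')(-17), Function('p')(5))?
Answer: Rational(10, 17) ≈ 0.58823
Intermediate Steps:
Function('p')(j) = Add(40, Mul(-10, j)) (Function('p')(j) = Mul(-10, Add(-4, j)) = Add(40, Mul(-10, j)))
Function('A')(J) = Pow(J, -1) (Function('A')(J) = Pow(Add(J, Pow(0, Rational(1, 2))), -1) = Pow(Add(J, 0), -1) = Pow(J, -1))
Mul(Function('A')(-17), Function('p')(5)) = Mul(Pow(-17, -1), Add(40, Mul(-10, 5))) = Mul(Rational(-1, 17), Add(40, -50)) = Mul(Rational(-1, 17), -10) = Rational(10, 17)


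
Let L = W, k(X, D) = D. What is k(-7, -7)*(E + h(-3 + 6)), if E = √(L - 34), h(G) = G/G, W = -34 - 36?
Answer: -7 - 14*I*√26 ≈ -7.0 - 71.386*I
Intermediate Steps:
W = -70
L = -70
h(G) = 1
E = 2*I*√26 (E = √(-70 - 34) = √(-104) = 2*I*√26 ≈ 10.198*I)
k(-7, -7)*(E + h(-3 + 6)) = -7*(2*I*√26 + 1) = -7*(1 + 2*I*√26) = -7 - 14*I*√26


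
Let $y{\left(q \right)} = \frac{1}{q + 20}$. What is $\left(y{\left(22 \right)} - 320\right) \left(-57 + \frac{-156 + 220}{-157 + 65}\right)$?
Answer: $\frac{17833553}{966} \approx 18461.0$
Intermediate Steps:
$y{\left(q \right)} = \frac{1}{20 + q}$
$\left(y{\left(22 \right)} - 320\right) \left(-57 + \frac{-156 + 220}{-157 + 65}\right) = \left(\frac{1}{20 + 22} - 320\right) \left(-57 + \frac{-156 + 220}{-157 + 65}\right) = \left(\frac{1}{42} - 320\right) \left(-57 + \frac{64}{-92}\right) = \left(\frac{1}{42} - 320\right) \left(-57 + 64 \left(- \frac{1}{92}\right)\right) = - \frac{13439 \left(-57 - \frac{16}{23}\right)}{42} = \left(- \frac{13439}{42}\right) \left(- \frac{1327}{23}\right) = \frac{17833553}{966}$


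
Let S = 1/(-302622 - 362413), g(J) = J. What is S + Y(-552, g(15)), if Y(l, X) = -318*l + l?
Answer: 116370484439/665035 ≈ 1.7498e+5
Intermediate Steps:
Y(l, X) = -317*l
S = -1/665035 (S = 1/(-665035) = -1/665035 ≈ -1.5037e-6)
S + Y(-552, g(15)) = -1/665035 - 317*(-552) = -1/665035 + 174984 = 116370484439/665035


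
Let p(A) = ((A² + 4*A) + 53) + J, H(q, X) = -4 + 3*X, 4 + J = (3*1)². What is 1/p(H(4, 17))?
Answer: 1/2455 ≈ 0.00040733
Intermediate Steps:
J = 5 (J = -4 + (3*1)² = -4 + 3² = -4 + 9 = 5)
p(A) = 58 + A² + 4*A (p(A) = ((A² + 4*A) + 53) + 5 = (53 + A² + 4*A) + 5 = 58 + A² + 4*A)
1/p(H(4, 17)) = 1/(58 + (-4 + 3*17)² + 4*(-4 + 3*17)) = 1/(58 + (-4 + 51)² + 4*(-4 + 51)) = 1/(58 + 47² + 4*47) = 1/(58 + 2209 + 188) = 1/2455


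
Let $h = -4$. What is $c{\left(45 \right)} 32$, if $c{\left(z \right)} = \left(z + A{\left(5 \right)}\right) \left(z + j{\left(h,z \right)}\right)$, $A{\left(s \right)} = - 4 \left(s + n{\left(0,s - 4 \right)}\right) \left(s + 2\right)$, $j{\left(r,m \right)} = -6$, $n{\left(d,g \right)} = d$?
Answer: $-118560$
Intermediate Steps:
$A{\left(s \right)} = - 4 s \left(2 + s\right)$ ($A{\left(s \right)} = - 4 \left(s + 0\right) \left(s + 2\right) = - 4 s \left(2 + s\right)$)
$c{\left(z \right)} = \left(-140 + z\right) \left(-6 + z\right)$ ($c{\left(z \right)} = \left(z + 4 \cdot 5 \left(-2 - 5\right)\right) \left(z - 6\right) = \left(z + 4 \cdot 5 \left(-2 - 5\right)\right) \left(-6 + z\right) = \left(z + 4 \cdot 5 \left(-7\right)\right) \left(-6 + z\right) = \left(z - 140\right) \left(-6 + z\right) = \left(-140 + z\right) \left(-6 + z\right)$)
$c{\left(45 \right)} 32 = \left(840 + 45^{2} - 6570\right) 32 = \left(840 + 2025 - 6570\right) 32 = \left(-3705\right) 32 = -118560$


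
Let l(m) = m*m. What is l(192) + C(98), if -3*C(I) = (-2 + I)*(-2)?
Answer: 36928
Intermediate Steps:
l(m) = m**2
C(I) = -4/3 + 2*I/3 (C(I) = -(-2 + I)*(-2)/3 = -(4 - 2*I)/3 = -4/3 + 2*I/3)
l(192) + C(98) = 192**2 + (-4/3 + (2/3)*98) = 36864 + (-4/3 + 196/3) = 36864 + 64 = 36928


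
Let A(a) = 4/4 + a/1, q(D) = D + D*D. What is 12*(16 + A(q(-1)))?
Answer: 204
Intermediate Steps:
q(D) = D + D²
A(a) = 1 + a (A(a) = 4*(¼) + a*1 = 1 + a)
12*(16 + A(q(-1))) = 12*(16 + (1 - (1 - 1))) = 12*(16 + (1 - 1*0)) = 12*(16 + (1 + 0)) = 12*(16 + 1) = 12*17 = 204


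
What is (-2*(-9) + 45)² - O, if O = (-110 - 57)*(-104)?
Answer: -13399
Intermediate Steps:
O = 17368 (O = -167*(-104) = 17368)
(-2*(-9) + 45)² - O = (-2*(-9) + 45)² - 1*17368 = (18 + 45)² - 17368 = 63² - 17368 = 3969 - 17368 = -13399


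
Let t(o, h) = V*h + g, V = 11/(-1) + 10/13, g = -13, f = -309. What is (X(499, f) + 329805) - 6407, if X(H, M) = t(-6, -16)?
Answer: 4206133/13 ≈ 3.2355e+5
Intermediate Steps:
V = -133/13 (V = 11*(-1) + 10*(1/13) = -11 + 10/13 = -133/13 ≈ -10.231)
t(o, h) = -13 - 133*h/13 (t(o, h) = -133*h/13 - 13 = -13 - 133*h/13)
X(H, M) = 1959/13 (X(H, M) = -13 - 133/13*(-16) = -13 + 2128/13 = 1959/13)
(X(499, f) + 329805) - 6407 = (1959/13 + 329805) - 6407 = 4289424/13 - 6407 = 4206133/13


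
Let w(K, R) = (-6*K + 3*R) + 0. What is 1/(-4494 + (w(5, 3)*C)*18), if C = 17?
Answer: -1/10920 ≈ -9.1575e-5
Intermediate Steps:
w(K, R) = -6*K + 3*R
1/(-4494 + (w(5, 3)*C)*18) = 1/(-4494 + ((-6*5 + 3*3)*17)*18) = 1/(-4494 + ((-30 + 9)*17)*18) = 1/(-4494 - 21*17*18) = 1/(-4494 - 357*18) = 1/(-4494 - 6426) = 1/(-10920) = -1/10920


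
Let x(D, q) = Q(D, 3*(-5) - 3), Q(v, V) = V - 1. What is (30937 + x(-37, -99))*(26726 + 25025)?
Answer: 1600037418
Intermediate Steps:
Q(v, V) = -1 + V
x(D, q) = -19 (x(D, q) = -1 + (3*(-5) - 3) = -1 + (-15 - 3) = -1 - 18 = -19)
(30937 + x(-37, -99))*(26726 + 25025) = (30937 - 19)*(26726 + 25025) = 30918*51751 = 1600037418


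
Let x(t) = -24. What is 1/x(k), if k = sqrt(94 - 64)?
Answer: -1/24 ≈ -0.041667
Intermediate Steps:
k = sqrt(30) ≈ 5.4772
1/x(k) = 1/(-24) = -1/24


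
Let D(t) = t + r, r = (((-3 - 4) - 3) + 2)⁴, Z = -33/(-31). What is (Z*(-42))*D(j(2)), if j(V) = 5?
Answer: -5683986/31 ≈ -1.8335e+5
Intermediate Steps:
Z = 33/31 (Z = -33*(-1/31) = 33/31 ≈ 1.0645)
r = 4096 (r = ((-7 - 3) + 2)⁴ = (-10 + 2)⁴ = (-8)⁴ = 4096)
D(t) = 4096 + t (D(t) = t + 4096 = 4096 + t)
(Z*(-42))*D(j(2)) = ((33/31)*(-42))*(4096 + 5) = -1386/31*4101 = -5683986/31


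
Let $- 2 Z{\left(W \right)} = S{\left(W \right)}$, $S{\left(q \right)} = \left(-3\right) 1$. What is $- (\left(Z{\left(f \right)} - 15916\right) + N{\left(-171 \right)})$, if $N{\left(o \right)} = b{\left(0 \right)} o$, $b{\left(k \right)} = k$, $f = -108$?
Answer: $\frac{31829}{2} \approx 15915.0$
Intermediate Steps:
$S{\left(q \right)} = -3$
$Z{\left(W \right)} = \frac{3}{2}$ ($Z{\left(W \right)} = \left(- \frac{1}{2}\right) \left(-3\right) = \frac{3}{2}$)
$N{\left(o \right)} = 0$ ($N{\left(o \right)} = 0 o = 0$)
$- (\left(Z{\left(f \right)} - 15916\right) + N{\left(-171 \right)}) = - (\left(\frac{3}{2} - 15916\right) + 0) = - (- \frac{31829}{2} + 0) = \left(-1\right) \left(- \frac{31829}{2}\right) = \frac{31829}{2}$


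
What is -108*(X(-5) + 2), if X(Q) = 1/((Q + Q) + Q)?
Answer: -1044/5 ≈ -208.80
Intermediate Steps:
X(Q) = 1/(3*Q) (X(Q) = 1/(2*Q + Q) = 1/(3*Q))
-108*(X(-5) + 2) = -108*((⅓)/(-5) + 2) = -108*((⅓)*(-⅕) + 2) = -108*(-1/15 + 2) = -108*29/15 = -1044/5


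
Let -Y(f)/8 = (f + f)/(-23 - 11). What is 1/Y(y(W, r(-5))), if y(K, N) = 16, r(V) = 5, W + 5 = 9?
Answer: 17/128 ≈ 0.13281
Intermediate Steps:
W = 4 (W = -5 + 9 = 4)
Y(f) = 8*f/17 (Y(f) = -8*(f + f)/(-23 - 11) = -8*2*f/(-34) = -8*2*f*(-1)/34 = -(-8)*f/17 = 8*f/17)
1/Y(y(W, r(-5))) = 1/((8/17)*16) = 1/(128/17) = 17/128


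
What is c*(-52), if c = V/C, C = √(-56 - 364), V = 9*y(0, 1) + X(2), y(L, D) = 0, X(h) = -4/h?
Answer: -52*I*√105/105 ≈ -5.0747*I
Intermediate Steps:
V = -2 (V = 9*0 - 4/2 = 0 - 4*½ = 0 - 2 = -2)
C = 2*I*√105 (C = √(-420) = 2*I*√105 ≈ 20.494*I)
c = I*√105/105 (c = -2*(-I*√105/210) = -(-1)*I*√105/105 = I*√105/105 ≈ 0.09759*I)
c*(-52) = (I*√105/105)*(-52) = -52*I*√105/105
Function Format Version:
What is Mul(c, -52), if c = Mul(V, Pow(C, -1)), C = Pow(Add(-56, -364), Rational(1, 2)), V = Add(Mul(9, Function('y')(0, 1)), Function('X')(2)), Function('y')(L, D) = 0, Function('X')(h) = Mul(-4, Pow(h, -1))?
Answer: Mul(Rational(-52, 105), I, Pow(105, Rational(1, 2))) ≈ Mul(-5.0747, I)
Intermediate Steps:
V = -2 (V = Add(Mul(9, 0), Mul(-4, Pow(2, -1))) = Add(0, Mul(-4, Rational(1, 2))) = Add(0, -2) = -2)
C = Mul(2, I, Pow(105, Rational(1, 2))) (C = Pow(-420, Rational(1, 2)) = Mul(2, I, Pow(105, Rational(1, 2))) ≈ Mul(20.494, I))
c = Mul(Rational(1, 105), I, Pow(105, Rational(1, 2))) (c = Mul(-2, Pow(Mul(2, I, Pow(105, Rational(1, 2))), -1)) = Mul(-2, Mul(Rational(-1, 210), I, Pow(105, Rational(1, 2)))) = Mul(Rational(1, 105), I, Pow(105, Rational(1, 2))) ≈ Mul(0.097590, I))
Mul(c, -52) = Mul(Mul(Rational(1, 105), I, Pow(105, Rational(1, 2))), -52) = Mul(Rational(-52, 105), I, Pow(105, Rational(1, 2)))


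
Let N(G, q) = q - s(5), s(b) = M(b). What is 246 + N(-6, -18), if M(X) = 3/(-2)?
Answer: 459/2 ≈ 229.50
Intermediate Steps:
M(X) = -3/2 (M(X) = 3*(-½) = -3/2)
s(b) = -3/2
N(G, q) = 3/2 + q (N(G, q) = q - 1*(-3/2) = q + 3/2 = 3/2 + q)
246 + N(-6, -18) = 246 + (3/2 - 18) = 246 - 33/2 = 459/2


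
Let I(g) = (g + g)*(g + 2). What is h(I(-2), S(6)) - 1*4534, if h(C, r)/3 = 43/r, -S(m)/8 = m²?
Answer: -435307/96 ≈ -4534.4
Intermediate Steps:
S(m) = -8*m²
I(g) = 2*g*(2 + g) (I(g) = (2*g)*(2 + g) = 2*g*(2 + g))
h(C, r) = 129/r (h(C, r) = 3*(43/r) = 129/r)
h(I(-2), S(6)) - 1*4534 = 129/((-8*6²)) - 1*4534 = 129/((-8*36)) - 4534 = 129/(-288) - 4534 = 129*(-1/288) - 4534 = -43/96 - 4534 = -435307/96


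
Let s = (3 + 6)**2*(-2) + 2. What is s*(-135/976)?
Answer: 1350/61 ≈ 22.131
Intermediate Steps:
s = -160 (s = 9**2*(-2) + 2 = 81*(-2) + 2 = -162 + 2 = -160)
s*(-135/976) = -(-21600)/976 = -160*(-135/976) = 1350/61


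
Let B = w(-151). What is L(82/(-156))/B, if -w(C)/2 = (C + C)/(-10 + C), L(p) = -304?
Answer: 12236/151 ≈ 81.033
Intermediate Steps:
w(C) = -4*C/(-10 + C) (w(C) = -2*(C + C)/(-10 + C) = -2*2*C/(-10 + C) = -4*C/(-10 + C))
B = -604/161 (B = -4*(-151)/(-10 - 151) = -4*(-151)/(-161) = -4*(-151)*(-1/161) = -604/161 ≈ -3.7516)
L(82/(-156))/B = -304/(-604/161) = -304*(-161/604) = 12236/151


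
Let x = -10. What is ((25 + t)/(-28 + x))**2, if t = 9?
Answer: 289/361 ≈ 0.80055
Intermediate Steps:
((25 + t)/(-28 + x))**2 = ((25 + 9)/(-28 - 10))**2 = (34/(-38))**2 = (34*(-1/38))**2 = (-17/19)**2 = 289/361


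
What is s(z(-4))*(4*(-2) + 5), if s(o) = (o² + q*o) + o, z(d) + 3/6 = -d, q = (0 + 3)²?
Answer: -567/4 ≈ -141.75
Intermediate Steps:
q = 9 (q = 3² = 9)
z(d) = -½ - d
s(o) = o² + 10*o (s(o) = (o² + 9*o) + o = o² + 10*o)
s(z(-4))*(4*(-2) + 5) = ((-½ - 1*(-4))*(10 + (-½ - 1*(-4))))*(4*(-2) + 5) = ((-½ + 4)*(10 + (-½ + 4)))*(-8 + 5) = (7*(10 + 7/2)/2)*(-3) = ((7/2)*(27/2))*(-3) = (189/4)*(-3) = -567/4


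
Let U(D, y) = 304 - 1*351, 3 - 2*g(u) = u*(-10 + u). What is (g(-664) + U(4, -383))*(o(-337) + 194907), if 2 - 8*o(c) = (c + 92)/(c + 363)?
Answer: -18147225168531/416 ≈ -4.3623e+10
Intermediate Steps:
o(c) = ¼ - (92 + c)/(8*(363 + c)) (o(c) = ¼ - (c + 92)/(8*(c + 363)) = ¼ - (92 + c)/(8*(363 + c)))
g(u) = 3/2 - u*(-10 + u)/2
U(D, y) = -47 (U(D, y) = 304 - 351 = -47)
(g(-664) + U(4, -383))*(o(-337) + 194907) = ((3/2 + 5*(-664) - ½*(-664)²) - 47)*((634 - 337)/(8*(363 - 337)) + 194907) = ((3/2 - 3320 - ½*440896) - 47)*((⅛)*297/26 + 194907) = ((3/2 - 3320 - 220448) - 47)*((⅛)*(1/26)*297 + 194907) = (-447533/2 - 47)*(297/208 + 194907) = -447627/2*40540953/208 = -18147225168531/416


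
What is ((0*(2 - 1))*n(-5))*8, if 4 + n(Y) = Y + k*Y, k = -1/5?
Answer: 0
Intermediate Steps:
k = -⅕ (k = -1*⅕ = -⅕ ≈ -0.20000)
n(Y) = -4 + 4*Y/5 (n(Y) = -4 + (Y - Y/5) = -4 + 4*Y/5)
((0*(2 - 1))*n(-5))*8 = ((0*(2 - 1))*(-4 + (⅘)*(-5)))*8 = ((0*1)*(-4 - 4))*8 = (0*(-8))*8 = 0*8 = 0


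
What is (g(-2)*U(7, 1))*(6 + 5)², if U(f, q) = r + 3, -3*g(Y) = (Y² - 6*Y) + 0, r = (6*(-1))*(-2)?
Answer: -9680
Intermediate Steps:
r = 12 (r = -6*(-2) = 12)
g(Y) = 2*Y - Y²/3 (g(Y) = -((Y² - 6*Y) + 0)/3 = -(Y² - 6*Y)/3 = 2*Y - Y²/3)
U(f, q) = 15 (U(f, q) = 12 + 3 = 15)
(g(-2)*U(7, 1))*(6 + 5)² = (((⅓)*(-2)*(6 - 1*(-2)))*15)*(6 + 5)² = (((⅓)*(-2)*(6 + 2))*15)*11² = (((⅓)*(-2)*8)*15)*121 = -16/3*15*121 = -80*121 = -9680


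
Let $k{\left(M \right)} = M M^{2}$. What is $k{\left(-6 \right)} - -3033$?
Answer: $2817$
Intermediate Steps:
$k{\left(M \right)} = M^{3}$
$k{\left(-6 \right)} - -3033 = \left(-6\right)^{3} - -3033 = -216 + 3033 = 2817$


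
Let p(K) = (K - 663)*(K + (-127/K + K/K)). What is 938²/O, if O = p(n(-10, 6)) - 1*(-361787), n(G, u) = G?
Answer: 8798440/3592969 ≈ 2.4488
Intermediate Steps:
p(K) = (-663 + K)*(1 + K - 127/K) (p(K) = (-663 + K)*(K + (-127/K + 1)) = (-663 + K)*(K + (1 - 127/K)) = (-663 + K)*(1 + K - 127/K))
O = 3592969/10 (O = (-790 + (-10)² - 662*(-10) + 84201/(-10)) - 1*(-361787) = (-790 + 100 + 6620 + 84201*(-⅒)) + 361787 = (-790 + 100 + 6620 - 84201/10) + 361787 = -24901/10 + 361787 = 3592969/10 ≈ 3.5930e+5)
938²/O = 938²/(3592969/10) = 879844*(10/3592969) = 8798440/3592969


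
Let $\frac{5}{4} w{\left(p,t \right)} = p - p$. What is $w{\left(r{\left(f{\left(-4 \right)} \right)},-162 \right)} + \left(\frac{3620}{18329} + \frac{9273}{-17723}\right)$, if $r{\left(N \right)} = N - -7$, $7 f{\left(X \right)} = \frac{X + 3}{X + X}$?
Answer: $- \frac{105807557}{324844867} \approx -0.32572$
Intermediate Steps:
$f{\left(X \right)} = \frac{3 + X}{14 X}$ ($f{\left(X \right)} = \frac{\left(X + 3\right) \frac{1}{X + X}}{7} = \frac{\left(3 + X\right) \frac{1}{2 X}}{7} = \frac{\frac{1}{2} \frac{1}{X} \left(3 + X\right)}{7} = \frac{3 + X}{14 X}$)
$r{\left(N \right)} = 7 + N$ ($r{\left(N \right)} = N + 7 = 7 + N$)
$w{\left(p,t \right)} = 0$ ($w{\left(p,t \right)} = \frac{4 \left(p - p\right)}{5} = \frac{4}{5} \cdot 0 = 0$)
$w{\left(r{\left(f{\left(-4 \right)} \right)},-162 \right)} + \left(\frac{3620}{18329} + \frac{9273}{-17723}\right) = 0 + \left(\frac{3620}{18329} + \frac{9273}{-17723}\right) = 0 + \left(3620 \cdot \frac{1}{18329} + 9273 \left(- \frac{1}{17723}\right)\right) = 0 + \left(\frac{3620}{18329} - \frac{9273}{17723}\right) = 0 - \frac{105807557}{324844867} = - \frac{105807557}{324844867}$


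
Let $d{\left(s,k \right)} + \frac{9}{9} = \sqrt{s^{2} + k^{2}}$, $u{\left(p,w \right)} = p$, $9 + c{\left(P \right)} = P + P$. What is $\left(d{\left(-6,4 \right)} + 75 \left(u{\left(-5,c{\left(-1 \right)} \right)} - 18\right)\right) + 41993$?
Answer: $40267 + 2 \sqrt{13} \approx 40274.0$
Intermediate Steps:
$c{\left(P \right)} = -9 + 2 P$ ($c{\left(P \right)} = -9 + \left(P + P\right) = -9 + 2 P$)
$d{\left(s,k \right)} = -1 + \sqrt{k^{2} + s^{2}}$ ($d{\left(s,k \right)} = -1 + \sqrt{s^{2} + k^{2}} = -1 + \sqrt{k^{2} + s^{2}}$)
$\left(d{\left(-6,4 \right)} + 75 \left(u{\left(-5,c{\left(-1 \right)} \right)} - 18\right)\right) + 41993 = \left(\left(-1 + \sqrt{4^{2} + \left(-6\right)^{2}}\right) + 75 \left(-5 - 18\right)\right) + 41993 = \left(\left(-1 + \sqrt{16 + 36}\right) + 75 \left(-5 - 18\right)\right) + 41993 = \left(\left(-1 + \sqrt{52}\right) + 75 \left(-23\right)\right) + 41993 = \left(\left(-1 + 2 \sqrt{13}\right) - 1725\right) + 41993 = \left(-1726 + 2 \sqrt{13}\right) + 41993 = 40267 + 2 \sqrt{13}$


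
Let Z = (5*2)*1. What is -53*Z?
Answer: -530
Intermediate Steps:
Z = 10 (Z = 10*1 = 10)
-53*Z = -53*10 = -530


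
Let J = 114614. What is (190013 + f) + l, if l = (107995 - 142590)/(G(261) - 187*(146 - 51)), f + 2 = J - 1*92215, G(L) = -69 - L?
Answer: 69883519/329 ≈ 2.1241e+5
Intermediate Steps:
f = 22397 (f = -2 + (114614 - 1*92215) = -2 + (114614 - 92215) = -2 + 22399 = 22397)
l = 629/329 (l = (107995 - 142590)/((-69 - 1*261) - 187*(146 - 51)) = -34595/((-69 - 261) - 187*95) = -34595/(-330 - 17765) = -34595/(-18095) = -34595*(-1/18095) = 629/329 ≈ 1.9119)
(190013 + f) + l = (190013 + 22397) + 629/329 = 212410 + 629/329 = 69883519/329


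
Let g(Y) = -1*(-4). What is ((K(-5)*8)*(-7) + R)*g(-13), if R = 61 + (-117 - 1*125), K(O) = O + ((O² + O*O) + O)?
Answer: -9684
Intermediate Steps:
g(Y) = 4
K(O) = 2*O + 2*O² (K(O) = O + ((O² + O²) + O) = O + (2*O² + O) = O + (O + 2*O²) = 2*O + 2*O²)
R = -181 (R = 61 + (-117 - 125) = 61 - 242 = -181)
((K(-5)*8)*(-7) + R)*g(-13) = (((2*(-5)*(1 - 5))*8)*(-7) - 181)*4 = (((2*(-5)*(-4))*8)*(-7) - 181)*4 = ((40*8)*(-7) - 181)*4 = (320*(-7) - 181)*4 = (-2240 - 181)*4 = -2421*4 = -9684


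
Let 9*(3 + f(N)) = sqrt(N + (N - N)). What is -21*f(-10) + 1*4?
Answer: 67 - 7*I*sqrt(10)/3 ≈ 67.0 - 7.3786*I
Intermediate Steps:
f(N) = -3 + sqrt(N)/9 (f(N) = -3 + sqrt(N + (N - N))/9 = -3 + sqrt(N + 0)/9 = -3 + sqrt(N)/9)
-21*f(-10) + 1*4 = -21*(-3 + sqrt(-10)/9) + 1*4 = -21*(-3 + (I*sqrt(10))/9) + 4 = -21*(-3 + I*sqrt(10)/9) + 4 = (63 - 7*I*sqrt(10)/3) + 4 = 67 - 7*I*sqrt(10)/3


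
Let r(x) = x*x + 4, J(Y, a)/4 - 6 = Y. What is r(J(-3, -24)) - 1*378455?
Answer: -378307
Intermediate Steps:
J(Y, a) = 24 + 4*Y
r(x) = 4 + x² (r(x) = x² + 4 = 4 + x²)
r(J(-3, -24)) - 1*378455 = (4 + (24 + 4*(-3))²) - 1*378455 = (4 + (24 - 12)²) - 378455 = (4 + 12²) - 378455 = (4 + 144) - 378455 = 148 - 378455 = -378307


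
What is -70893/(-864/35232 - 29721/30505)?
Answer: 264556961385/3727384 ≈ 70977.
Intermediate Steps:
-70893/(-864/35232 - 29721/30505) = -70893/(-864*1/35232 - 29721*1/30505) = -70893/(-9/367 - 29721/30505) = -70893/(-11182152/11195335) = -70893*(-11195335/11182152) = 264556961385/3727384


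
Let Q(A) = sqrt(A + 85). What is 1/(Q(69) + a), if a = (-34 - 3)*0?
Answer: sqrt(154)/154 ≈ 0.080582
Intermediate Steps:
a = 0 (a = -37*0 = 0)
Q(A) = sqrt(85 + A)
1/(Q(69) + a) = 1/(sqrt(85 + 69) + 0) = 1/(sqrt(154) + 0) = 1/(sqrt(154)) = sqrt(154)/154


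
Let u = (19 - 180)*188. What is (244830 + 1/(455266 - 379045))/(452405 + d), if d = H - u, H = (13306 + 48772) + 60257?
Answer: 18661187431/46114314768 ≈ 0.40467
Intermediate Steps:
H = 122335 (H = 62078 + 60257 = 122335)
u = -30268 (u = -161*188 = -30268)
d = 152603 (d = 122335 - 1*(-30268) = 122335 + 30268 = 152603)
(244830 + 1/(455266 - 379045))/(452405 + d) = (244830 + 1/(455266 - 379045))/(452405 + 152603) = (244830 + 1/76221)/605008 = (244830 + 1/76221)*(1/605008) = (18661187431/76221)*(1/605008) = 18661187431/46114314768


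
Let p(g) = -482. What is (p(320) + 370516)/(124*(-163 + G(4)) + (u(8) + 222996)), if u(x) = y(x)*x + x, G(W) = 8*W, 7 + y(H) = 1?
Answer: 185017/103356 ≈ 1.7901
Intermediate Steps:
y(H) = -6 (y(H) = -7 + 1 = -6)
u(x) = -5*x (u(x) = -6*x + x = -5*x)
(p(320) + 370516)/(124*(-163 + G(4)) + (u(8) + 222996)) = (-482 + 370516)/(124*(-163 + 8*4) + (-5*8 + 222996)) = 370034/(124*(-163 + 32) + (-40 + 222996)) = 370034/(124*(-131) + 222956) = 370034/(-16244 + 222956) = 370034/206712 = 370034*(1/206712) = 185017/103356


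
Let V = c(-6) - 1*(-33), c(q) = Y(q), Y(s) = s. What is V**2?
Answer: 729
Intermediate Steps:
c(q) = q
V = 27 (V = -6 - 1*(-33) = -6 + 33 = 27)
V**2 = 27**2 = 729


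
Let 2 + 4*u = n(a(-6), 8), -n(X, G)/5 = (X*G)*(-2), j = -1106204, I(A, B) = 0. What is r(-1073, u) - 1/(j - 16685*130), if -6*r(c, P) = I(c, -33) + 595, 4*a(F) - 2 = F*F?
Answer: -487194031/4912881 ≈ -99.167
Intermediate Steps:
a(F) = 1/2 + F**2/4 (a(F) = 1/2 + (F*F)/4 = 1/2 + F**2/4)
n(X, G) = 10*G*X (n(X, G) = -5*X*G*(-2) = -5*G*X*(-2) = -(-10)*G*X = 10*G*X)
u = 379/2 (u = -1/2 + (10*8*(1/2 + (1/4)*(-6)**2))/4 = -1/2 + (10*8*(1/2 + (1/4)*36))/4 = -1/2 + (10*8*(1/2 + 9))/4 = -1/2 + (10*8*(19/2))/4 = -1/2 + (1/4)*760 = -1/2 + 190 = 379/2 ≈ 189.50)
r(c, P) = -595/6 (r(c, P) = -(0 + 595)/6 = -1/6*595 = -595/6)
r(-1073, u) - 1/(j - 16685*130) = -595/6 - 1/(-1106204 - 16685*130) = -595/6 - 1/(-1106204 - 2169050) = -595/6 - 1/(-3275254) = -595/6 - 1*(-1/3275254) = -595/6 + 1/3275254 = -487194031/4912881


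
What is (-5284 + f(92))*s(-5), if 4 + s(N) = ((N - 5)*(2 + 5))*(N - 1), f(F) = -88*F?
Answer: -5566080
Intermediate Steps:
s(N) = -4 + (-1 + N)*(-35 + 7*N) (s(N) = -4 + ((N - 5)*(2 + 5))*(N - 1) = -4 + ((-5 + N)*7)*(-1 + N) = -4 + (-35 + 7*N)*(-1 + N) = -4 + (-1 + N)*(-35 + 7*N))
(-5284 + f(92))*s(-5) = (-5284 - 88*92)*(31 - 42*(-5) + 7*(-5)**2) = (-5284 - 8096)*(31 + 210 + 7*25) = -13380*(31 + 210 + 175) = -13380*416 = -5566080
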